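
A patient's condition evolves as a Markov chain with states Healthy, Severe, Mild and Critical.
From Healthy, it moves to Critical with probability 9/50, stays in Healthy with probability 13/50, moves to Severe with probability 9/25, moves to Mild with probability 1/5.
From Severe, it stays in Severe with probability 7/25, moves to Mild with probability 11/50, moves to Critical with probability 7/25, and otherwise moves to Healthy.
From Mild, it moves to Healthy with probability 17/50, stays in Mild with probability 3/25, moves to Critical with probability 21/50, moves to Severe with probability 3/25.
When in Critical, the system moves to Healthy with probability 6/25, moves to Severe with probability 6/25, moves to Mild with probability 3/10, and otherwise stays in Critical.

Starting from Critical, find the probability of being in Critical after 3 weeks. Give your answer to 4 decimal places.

0.2643

Propagate the distribution vector 3 weeks from Critical.
After 0 weeks: (0.0000, 0.0000, 0.0000, 1.0000)
After 1 week: (0.2400, 0.2400, 0.3000, 0.2200)
After 2 weeks: (0.2700, 0.2424, 0.2028, 0.2848)
After 3 weeks: (0.2608, 0.2578, 0.2171, 0.2643)
P(in Critical after 3 weeks) = 0.2643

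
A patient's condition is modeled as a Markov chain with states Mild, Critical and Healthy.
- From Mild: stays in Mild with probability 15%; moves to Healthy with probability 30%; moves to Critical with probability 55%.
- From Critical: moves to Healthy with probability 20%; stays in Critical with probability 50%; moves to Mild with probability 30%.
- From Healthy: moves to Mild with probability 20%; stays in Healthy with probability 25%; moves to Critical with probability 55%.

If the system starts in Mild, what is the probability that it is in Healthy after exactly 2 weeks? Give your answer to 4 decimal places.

0.2300

Sum over the intermediate state after 1 week:
P = P(Mild→Mild)·P(Mild→Healthy) + P(Mild→Critical)·P(Critical→Healthy) + P(Mild→Healthy)·P(Healthy→Healthy)
  = 0.15×0.3 + 0.55×0.2 + 0.3×0.25
  = 0.0450 + 0.1100 + 0.0750 = 0.2300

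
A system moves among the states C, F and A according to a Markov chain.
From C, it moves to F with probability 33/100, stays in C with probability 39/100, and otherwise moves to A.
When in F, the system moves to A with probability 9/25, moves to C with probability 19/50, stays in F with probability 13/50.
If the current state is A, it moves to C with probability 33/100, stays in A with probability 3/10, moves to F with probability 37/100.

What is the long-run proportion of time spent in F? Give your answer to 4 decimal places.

Let the stationary distribution be π with π = πP and π_1 + π_2 + π_3 = 1.
π_1 = 0.39·π_1 + 0.38·π_2 + 0.33·π_3
π_2 = 0.33·π_1 + 0.26·π_2 + 0.37·π_3
Solving with the normalization constraint gives π = (0.3681, 0.3201, 0.3118).
So the stationary probability of F is 0.3201.

0.3201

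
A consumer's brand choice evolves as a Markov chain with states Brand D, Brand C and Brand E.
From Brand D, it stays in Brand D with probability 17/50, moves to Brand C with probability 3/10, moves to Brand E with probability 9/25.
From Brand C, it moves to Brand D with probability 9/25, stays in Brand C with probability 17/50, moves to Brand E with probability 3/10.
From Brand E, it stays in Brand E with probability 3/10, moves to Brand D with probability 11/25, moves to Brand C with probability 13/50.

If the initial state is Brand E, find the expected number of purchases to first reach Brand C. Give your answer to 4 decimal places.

Let t(s) be the expected number of purchases to first reach Brand C from state s, with t(Brand C) = 0. Conditioning on the first purchase:
t(Brand D) = 1 + 0.34·t(Brand D) + 0.36·t(Brand E)
t(Brand E) = 1 + 0.44·t(Brand D) + 0.3·t(Brand E)
Solving: t(Brand D) = 3.4914, t(Brand E) = 3.6232.
Expected purchases from Brand E to Brand C: 3.6232.

3.6232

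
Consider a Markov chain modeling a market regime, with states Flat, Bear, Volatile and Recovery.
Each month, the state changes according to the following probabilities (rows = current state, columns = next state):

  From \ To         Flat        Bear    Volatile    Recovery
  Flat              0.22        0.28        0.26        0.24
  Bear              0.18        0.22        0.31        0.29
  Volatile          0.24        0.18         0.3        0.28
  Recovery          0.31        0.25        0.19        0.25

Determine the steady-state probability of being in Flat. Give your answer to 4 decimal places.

Let the stationary distribution be π with π = πP and π_1 + π_2 + π_3 + π_4 = 1.
π_1 = 0.22·π_1 + 0.18·π_2 + 0.24·π_3 + 0.31·π_4
π_2 = 0.28·π_1 + 0.22·π_2 + 0.18·π_3 + 0.25·π_4
π_3 = 0.26·π_1 + 0.31·π_2 + 0.3·π_3 + 0.19·π_4
Solving with the normalization constraint gives π = (0.2398, 0.2318, 0.2636, 0.2648).
So the stationary probability of Flat is 0.2398.

0.2398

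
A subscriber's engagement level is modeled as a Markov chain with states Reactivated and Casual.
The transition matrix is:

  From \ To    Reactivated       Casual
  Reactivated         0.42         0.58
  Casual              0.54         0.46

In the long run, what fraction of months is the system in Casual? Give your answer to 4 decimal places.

Let the stationary distribution be π with π = πP and π_1 + π_2 = 1.
π_1 = 0.42·π_1 + 0.54·π_2
Solving with the normalization constraint gives π = (0.4821, 0.5179).
So the stationary probability of Casual is 0.5179.

0.5179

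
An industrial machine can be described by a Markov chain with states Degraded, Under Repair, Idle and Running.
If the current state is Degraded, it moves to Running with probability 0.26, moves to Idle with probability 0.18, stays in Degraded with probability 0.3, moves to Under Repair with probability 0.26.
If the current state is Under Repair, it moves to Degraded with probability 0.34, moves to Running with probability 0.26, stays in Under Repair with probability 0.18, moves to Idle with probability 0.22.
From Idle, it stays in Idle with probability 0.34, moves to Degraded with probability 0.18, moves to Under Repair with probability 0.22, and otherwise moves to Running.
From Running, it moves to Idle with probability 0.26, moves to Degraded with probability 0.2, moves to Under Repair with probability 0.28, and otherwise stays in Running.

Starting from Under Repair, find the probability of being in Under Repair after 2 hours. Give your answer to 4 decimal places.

Propagate the distribution vector 2 hours from Under Repair.
After 0 hours: (0.0000, 1.0000, 0.0000, 0.0000)
After 1 hour: (0.3400, 0.1800, 0.2200, 0.2600)
After 2 hours: (0.2548, 0.2420, 0.2432, 0.2600)
P(in Under Repair after 2 hours) = 0.2420

0.2420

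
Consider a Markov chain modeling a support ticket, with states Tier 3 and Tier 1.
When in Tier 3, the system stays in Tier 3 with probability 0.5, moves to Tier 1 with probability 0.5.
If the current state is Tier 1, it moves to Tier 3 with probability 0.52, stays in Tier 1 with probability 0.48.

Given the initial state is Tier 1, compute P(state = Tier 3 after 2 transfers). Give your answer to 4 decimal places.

Sum over the intermediate state after 1 transfer:
P = P(Tier 1→Tier 3)·P(Tier 3→Tier 3) + P(Tier 1→Tier 1)·P(Tier 1→Tier 3)
  = 0.52×0.5 + 0.48×0.52
  = 0.2600 + 0.2496 = 0.5096

0.5096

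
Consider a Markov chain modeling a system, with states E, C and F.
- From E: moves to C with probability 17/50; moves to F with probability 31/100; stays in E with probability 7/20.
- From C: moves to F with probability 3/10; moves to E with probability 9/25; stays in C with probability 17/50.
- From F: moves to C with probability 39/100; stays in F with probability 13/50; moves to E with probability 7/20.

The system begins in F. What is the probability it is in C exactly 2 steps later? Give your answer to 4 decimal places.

0.3530

Sum over the intermediate state after 1 step:
P = P(F→E)·P(E→C) + P(F→C)·P(C→C) + P(F→F)·P(F→C)
  = 0.35×0.34 + 0.39×0.34 + 0.26×0.39
  = 0.1190 + 0.1326 + 0.1014 = 0.3530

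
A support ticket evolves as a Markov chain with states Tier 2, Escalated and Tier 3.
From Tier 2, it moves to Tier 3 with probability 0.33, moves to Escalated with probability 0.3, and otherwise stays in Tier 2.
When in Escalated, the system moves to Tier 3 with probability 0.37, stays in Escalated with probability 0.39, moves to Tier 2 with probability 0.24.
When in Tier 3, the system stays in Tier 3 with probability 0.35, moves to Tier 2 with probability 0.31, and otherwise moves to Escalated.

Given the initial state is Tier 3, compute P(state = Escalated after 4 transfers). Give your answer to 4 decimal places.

0.3451

Propagate the distribution vector 4 transfers from Tier 3.
After 0 transfers: (0.0000, 0.0000, 1.0000)
After 1 transfer: (0.3100, 0.3400, 0.3500)
After 2 transfers: (0.3048, 0.3446, 0.3506)
After 3 transfers: (0.3042, 0.3450, 0.3508)
After 4 transfers: (0.3041, 0.3451, 0.3508)
P(in Escalated after 4 transfers) = 0.3451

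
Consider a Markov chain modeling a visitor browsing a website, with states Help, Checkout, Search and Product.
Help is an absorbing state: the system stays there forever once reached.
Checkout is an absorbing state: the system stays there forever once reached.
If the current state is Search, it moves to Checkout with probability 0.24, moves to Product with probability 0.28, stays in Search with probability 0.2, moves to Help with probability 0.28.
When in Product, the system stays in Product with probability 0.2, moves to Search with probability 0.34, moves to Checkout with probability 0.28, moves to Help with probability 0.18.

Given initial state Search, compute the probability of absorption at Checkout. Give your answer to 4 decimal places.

0.4963

Let h(s) be the probability of absorption at Checkout starting from transient state s. Then h(Checkout) = 1 and h(Help) = 0. By first-step analysis:
h(Search) = 0.28·0 + 0.24·1 + 0.2·h(Search) + 0.28·h(Product)
h(Product) = 0.18·0 + 0.28·1 + 0.34·h(Search) + 0.2·h(Product)
Solving: h(Search) = 0.4963, h(Product) = 0.5609.
Starting from Search, the probability is 0.4963.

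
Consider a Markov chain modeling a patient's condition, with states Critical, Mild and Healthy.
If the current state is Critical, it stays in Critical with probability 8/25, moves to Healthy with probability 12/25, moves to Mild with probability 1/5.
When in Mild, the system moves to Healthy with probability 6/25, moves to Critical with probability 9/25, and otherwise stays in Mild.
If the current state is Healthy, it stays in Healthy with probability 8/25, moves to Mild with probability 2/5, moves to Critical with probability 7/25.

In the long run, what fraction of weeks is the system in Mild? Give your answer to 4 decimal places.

Let the stationary distribution be π with π = πP and π_1 + π_2 + π_3 = 1.
π_1 = 0.32·π_1 + 0.36·π_2 + 0.28·π_3
π_2 = 0.2·π_1 + 0.4·π_2 + 0.4·π_3
Solving with the normalization constraint gives π = (0.3197, 0.3361, 0.3443).
So the stationary probability of Mild is 0.3361.

0.3361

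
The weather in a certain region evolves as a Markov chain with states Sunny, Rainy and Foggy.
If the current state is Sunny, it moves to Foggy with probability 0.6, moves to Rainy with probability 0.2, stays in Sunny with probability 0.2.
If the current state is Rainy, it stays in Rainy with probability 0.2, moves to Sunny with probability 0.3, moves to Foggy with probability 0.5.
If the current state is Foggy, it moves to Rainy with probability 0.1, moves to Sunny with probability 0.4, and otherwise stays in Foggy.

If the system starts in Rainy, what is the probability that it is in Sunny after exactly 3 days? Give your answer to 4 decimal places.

0.3210

Propagate the distribution vector 3 days from Rainy.
After 0 days: (0.0000, 1.0000, 0.0000)
After 1 day: (0.3000, 0.2000, 0.5000)
After 2 days: (0.3200, 0.1500, 0.5300)
After 3 days: (0.3210, 0.1470, 0.5320)
P(in Sunny after 3 days) = 0.3210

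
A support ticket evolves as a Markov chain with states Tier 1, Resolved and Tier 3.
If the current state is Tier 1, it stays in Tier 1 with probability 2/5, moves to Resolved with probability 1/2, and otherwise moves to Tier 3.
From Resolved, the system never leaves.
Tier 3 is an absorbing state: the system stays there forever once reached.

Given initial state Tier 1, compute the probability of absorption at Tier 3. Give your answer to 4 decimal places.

Let h(s) be the probability of absorption at Tier 3 starting from transient state s. Then h(Tier 3) = 1 and h(Resolved) = 0. By first-step analysis:
h(Tier 1) = 0.4·h(Tier 1) + 0.5·0 + 0.1·1
Solving: h(Tier 1) = 0.1667.
Starting from Tier 1, the probability is 0.1667.

0.1667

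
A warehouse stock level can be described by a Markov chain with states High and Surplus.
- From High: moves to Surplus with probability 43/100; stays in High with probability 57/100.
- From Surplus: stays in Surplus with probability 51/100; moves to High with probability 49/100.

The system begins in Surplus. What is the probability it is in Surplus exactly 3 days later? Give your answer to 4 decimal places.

Propagate the distribution vector 3 days from Surplus.
After 0 days: (0.0000, 1.0000)
After 1 day: (0.4900, 0.5100)
After 2 days: (0.5292, 0.4708)
After 3 days: (0.5323, 0.4677)
P(in Surplus after 3 days) = 0.4677

0.4677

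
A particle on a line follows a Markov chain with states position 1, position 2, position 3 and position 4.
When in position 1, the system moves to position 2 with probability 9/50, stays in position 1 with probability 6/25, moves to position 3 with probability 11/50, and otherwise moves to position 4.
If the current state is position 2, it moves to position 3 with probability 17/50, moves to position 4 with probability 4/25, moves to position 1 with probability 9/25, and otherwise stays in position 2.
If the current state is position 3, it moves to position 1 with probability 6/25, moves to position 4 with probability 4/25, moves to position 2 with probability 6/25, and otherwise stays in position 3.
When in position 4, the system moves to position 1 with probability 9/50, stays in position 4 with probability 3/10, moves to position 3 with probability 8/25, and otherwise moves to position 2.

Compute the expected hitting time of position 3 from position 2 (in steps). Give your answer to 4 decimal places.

Let t(s) be the expected number of steps to first reach position 3 from state s, with t(position 3) = 0. Conditioning on the first step:
t(position 1) = 1 + 0.24·t(position 1) + 0.18·t(position 2) + 0.36·t(position 4)
t(position 2) = 1 + 0.36·t(position 1) + 0.14·t(position 2) + 0.16·t(position 4)
t(position 4) = 1 + 0.18·t(position 1) + 0.2·t(position 2) + 0.3·t(position 4)
Solving: t(position 1) = 3.6756, t(position 2) = 3.3195, t(position 4) = 3.3222.
Expected steps from position 2 to position 3: 3.3195.

3.3195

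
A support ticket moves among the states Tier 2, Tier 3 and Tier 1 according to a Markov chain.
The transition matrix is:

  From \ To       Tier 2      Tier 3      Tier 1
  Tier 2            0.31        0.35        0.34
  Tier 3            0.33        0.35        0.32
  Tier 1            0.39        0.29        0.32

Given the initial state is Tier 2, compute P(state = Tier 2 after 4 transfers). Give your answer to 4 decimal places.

0.3428

Propagate the distribution vector 4 transfers from Tier 2.
After 0 transfers: (1.0000, 0.0000, 0.0000)
After 1 transfer: (0.3100, 0.3500, 0.3400)
After 2 transfers: (0.3442, 0.3296, 0.3262)
After 3 transfers: (0.3427, 0.3304, 0.3269)
After 4 transfers: (0.3428, 0.3304, 0.3269)
P(in Tier 2 after 4 transfers) = 0.3428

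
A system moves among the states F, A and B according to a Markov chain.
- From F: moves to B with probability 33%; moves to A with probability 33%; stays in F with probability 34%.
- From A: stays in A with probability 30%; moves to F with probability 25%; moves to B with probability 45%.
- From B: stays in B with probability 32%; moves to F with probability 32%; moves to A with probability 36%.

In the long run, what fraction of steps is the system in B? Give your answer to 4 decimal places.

Let the stationary distribution be π with π = πP and π_1 + π_2 + π_3 = 1.
π_1 = 0.34·π_1 + 0.25·π_2 + 0.32·π_3
π_2 = 0.33·π_1 + 0.3·π_2 + 0.36·π_3
Solving with the normalization constraint gives π = (0.3029, 0.3311, 0.3661).
So the stationary probability of B is 0.3661.

0.3661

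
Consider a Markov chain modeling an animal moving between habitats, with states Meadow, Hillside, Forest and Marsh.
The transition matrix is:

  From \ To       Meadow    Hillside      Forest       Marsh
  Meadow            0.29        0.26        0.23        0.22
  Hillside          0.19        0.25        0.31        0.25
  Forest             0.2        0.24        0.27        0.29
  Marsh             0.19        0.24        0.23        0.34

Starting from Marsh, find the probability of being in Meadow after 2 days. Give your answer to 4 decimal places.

Propagate the distribution vector 2 days from Marsh.
After 0 days: (0.0000, 0.0000, 0.0000, 1.0000)
After 1 day: (0.1900, 0.2400, 0.2300, 0.3400)
After 2 days: (0.2113, 0.2462, 0.2584, 0.2841)
P(in Meadow after 2 days) = 0.2113

0.2113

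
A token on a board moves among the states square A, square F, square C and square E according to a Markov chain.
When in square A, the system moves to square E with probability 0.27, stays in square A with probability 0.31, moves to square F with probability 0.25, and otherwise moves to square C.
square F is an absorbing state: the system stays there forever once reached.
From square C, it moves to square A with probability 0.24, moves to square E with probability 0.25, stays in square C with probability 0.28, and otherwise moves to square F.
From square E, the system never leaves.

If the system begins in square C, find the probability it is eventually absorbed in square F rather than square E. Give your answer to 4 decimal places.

0.4796

Let h(s) be the probability of absorption at square F starting from transient state s. Then h(square F) = 1 and h(square E) = 0. By first-step analysis:
h(square A) = 0.31·h(square A) + 0.25·1 + 0.17·h(square C) + 0.27·0
h(square C) = 0.24·h(square A) + 0.23·1 + 0.28·h(square C) + 0.25·0
Solving: h(square A) = 0.4805, h(square C) = 0.4796.
Starting from square C, the probability is 0.4796.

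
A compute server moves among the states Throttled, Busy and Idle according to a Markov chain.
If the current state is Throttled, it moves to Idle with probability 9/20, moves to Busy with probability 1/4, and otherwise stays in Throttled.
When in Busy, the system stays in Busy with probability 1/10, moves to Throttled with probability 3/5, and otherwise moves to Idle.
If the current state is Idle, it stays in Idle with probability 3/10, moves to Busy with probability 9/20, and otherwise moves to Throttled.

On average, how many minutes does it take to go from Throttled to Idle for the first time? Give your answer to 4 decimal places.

Let t(s) be the expected number of minutes to first reach Idle from state s, with t(Idle) = 0. Conditioning on the first minute:
t(Throttled) = 1 + 0.3·t(Throttled) + 0.25·t(Busy)
t(Busy) = 1 + 0.6·t(Throttled) + 0.1·t(Busy)
Solving: t(Throttled) = 2.3958, t(Busy) = 2.7083.
Expected minutes from Throttled to Idle: 2.3958.

2.3958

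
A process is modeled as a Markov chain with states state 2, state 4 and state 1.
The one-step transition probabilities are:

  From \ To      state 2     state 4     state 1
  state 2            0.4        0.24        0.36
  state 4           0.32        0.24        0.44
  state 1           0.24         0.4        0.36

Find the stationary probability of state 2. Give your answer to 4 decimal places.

Let the stationary distribution be π with π = πP and π_1 + π_2 + π_3 = 1.
π_1 = 0.4·π_1 + 0.32·π_2 + 0.24·π_3
π_2 = 0.24·π_1 + 0.24·π_2 + 0.4·π_3
Solving with the normalization constraint gives π = (0.3144, 0.3015, 0.3841).
So the stationary probability of state 2 is 0.3144.

0.3144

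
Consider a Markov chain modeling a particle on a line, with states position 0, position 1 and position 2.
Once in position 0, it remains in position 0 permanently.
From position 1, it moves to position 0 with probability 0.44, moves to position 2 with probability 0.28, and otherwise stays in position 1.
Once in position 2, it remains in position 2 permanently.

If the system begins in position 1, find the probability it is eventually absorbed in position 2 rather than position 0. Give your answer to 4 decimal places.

Let h(s) be the probability of absorption at position 2 starting from transient state s. Then h(position 2) = 1 and h(position 0) = 0. By first-step analysis:
h(position 1) = 0.44·0 + 0.28·h(position 1) + 0.28·1
Solving: h(position 1) = 0.3889.
Starting from position 1, the probability is 0.3889.

0.3889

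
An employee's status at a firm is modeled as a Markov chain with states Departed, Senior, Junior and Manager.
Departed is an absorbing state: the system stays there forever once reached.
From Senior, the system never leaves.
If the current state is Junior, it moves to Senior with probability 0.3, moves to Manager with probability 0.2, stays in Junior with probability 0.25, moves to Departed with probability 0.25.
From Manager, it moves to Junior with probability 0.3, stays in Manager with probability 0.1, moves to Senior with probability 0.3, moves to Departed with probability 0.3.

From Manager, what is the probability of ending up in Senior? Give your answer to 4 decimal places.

0.5122

Let h(s) be the probability of absorption at Senior starting from transient state s. Then h(Senior) = 1 and h(Departed) = 0. By first-step analysis:
h(Junior) = 0.25·0 + 0.3·1 + 0.25·h(Junior) + 0.2·h(Manager)
h(Manager) = 0.3·0 + 0.3·1 + 0.3·h(Junior) + 0.1·h(Manager)
Solving: h(Junior) = 0.5366, h(Manager) = 0.5122.
Starting from Manager, the probability is 0.5122.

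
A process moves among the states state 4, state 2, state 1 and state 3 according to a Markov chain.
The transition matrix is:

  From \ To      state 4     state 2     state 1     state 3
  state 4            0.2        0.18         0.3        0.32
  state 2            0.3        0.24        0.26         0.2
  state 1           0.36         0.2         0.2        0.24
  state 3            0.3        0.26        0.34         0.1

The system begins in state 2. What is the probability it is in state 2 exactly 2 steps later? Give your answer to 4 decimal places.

Propagate the distribution vector 2 steps from state 2.
After 0 steps: (0.0000, 1.0000, 0.0000, 0.0000)
After 1 step: (0.3000, 0.2400, 0.2600, 0.2000)
After 2 steps: (0.2856, 0.2156, 0.2724, 0.2264)
P(in state 2 after 2 steps) = 0.2156

0.2156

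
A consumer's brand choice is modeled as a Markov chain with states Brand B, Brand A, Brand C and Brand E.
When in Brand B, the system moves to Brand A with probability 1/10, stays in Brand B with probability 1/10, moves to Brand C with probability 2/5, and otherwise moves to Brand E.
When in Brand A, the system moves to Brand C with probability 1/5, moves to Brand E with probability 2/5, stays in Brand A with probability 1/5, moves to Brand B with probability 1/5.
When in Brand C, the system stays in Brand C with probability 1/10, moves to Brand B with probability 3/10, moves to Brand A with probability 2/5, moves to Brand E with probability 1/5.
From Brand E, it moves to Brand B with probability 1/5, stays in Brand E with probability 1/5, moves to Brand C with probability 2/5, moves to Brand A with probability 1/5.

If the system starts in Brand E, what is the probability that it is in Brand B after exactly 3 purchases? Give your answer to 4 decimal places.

Propagate the distribution vector 3 purchases from Brand E.
After 0 purchases: (0.0000, 0.0000, 0.0000, 1.0000)
After 1 purchase: (0.2000, 0.2000, 0.4000, 0.2000)
After 2 purchases: (0.2200, 0.2600, 0.2400, 0.2800)
After 3 purchases: (0.2020, 0.2260, 0.2760, 0.2960)
P(in Brand B after 3 purchases) = 0.2020

0.2020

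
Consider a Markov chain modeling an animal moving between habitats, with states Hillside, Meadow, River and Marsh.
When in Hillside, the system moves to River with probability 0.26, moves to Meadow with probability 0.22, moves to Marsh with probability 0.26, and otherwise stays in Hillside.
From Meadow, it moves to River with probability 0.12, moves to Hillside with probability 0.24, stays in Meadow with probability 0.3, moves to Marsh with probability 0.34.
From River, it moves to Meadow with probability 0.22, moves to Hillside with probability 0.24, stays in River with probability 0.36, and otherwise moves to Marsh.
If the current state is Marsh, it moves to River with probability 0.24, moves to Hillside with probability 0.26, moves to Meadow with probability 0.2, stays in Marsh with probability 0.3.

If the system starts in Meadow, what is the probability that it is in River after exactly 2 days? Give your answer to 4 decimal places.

0.2232

Propagate the distribution vector 2 days from Meadow.
After 0 days: (0.0000, 1.0000, 0.0000, 0.0000)
After 1 day: (0.2400, 0.3000, 0.1200, 0.3400)
After 2 days: (0.2516, 0.2372, 0.2232, 0.2880)
P(in River after 2 days) = 0.2232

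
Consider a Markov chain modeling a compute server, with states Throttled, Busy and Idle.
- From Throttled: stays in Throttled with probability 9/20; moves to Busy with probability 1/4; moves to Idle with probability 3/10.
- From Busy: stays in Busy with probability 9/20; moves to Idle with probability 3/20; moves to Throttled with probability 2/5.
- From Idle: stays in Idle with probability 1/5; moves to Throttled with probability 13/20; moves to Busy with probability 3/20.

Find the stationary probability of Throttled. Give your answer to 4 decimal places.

0.4827

Let the stationary distribution be π with π = πP and π_1 + π_2 + π_3 = 1.
π_1 = 0.45·π_1 + 0.4·π_2 + 0.65·π_3
π_2 = 0.25·π_1 + 0.45·π_2 + 0.15·π_3
Solving with the normalization constraint gives π = (0.4827, 0.2832, 0.2341).
So the stationary probability of Throttled is 0.4827.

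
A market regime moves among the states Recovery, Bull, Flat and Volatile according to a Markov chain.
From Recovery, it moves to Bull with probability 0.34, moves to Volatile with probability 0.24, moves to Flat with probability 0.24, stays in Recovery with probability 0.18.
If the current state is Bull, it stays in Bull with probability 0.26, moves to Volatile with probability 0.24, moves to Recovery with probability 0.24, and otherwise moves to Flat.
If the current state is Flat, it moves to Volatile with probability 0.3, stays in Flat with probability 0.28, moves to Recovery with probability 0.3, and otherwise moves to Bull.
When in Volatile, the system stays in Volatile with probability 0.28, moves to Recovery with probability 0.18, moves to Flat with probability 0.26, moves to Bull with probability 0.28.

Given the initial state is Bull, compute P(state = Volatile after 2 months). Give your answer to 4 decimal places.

Propagate the distribution vector 2 months from Bull.
After 0 months: (0.0000, 1.0000, 0.0000, 0.0000)
After 1 month: (0.2400, 0.2600, 0.2600, 0.2400)
After 2 months: (0.2268, 0.2476, 0.2604, 0.2652)
P(in Volatile after 2 months) = 0.2652

0.2652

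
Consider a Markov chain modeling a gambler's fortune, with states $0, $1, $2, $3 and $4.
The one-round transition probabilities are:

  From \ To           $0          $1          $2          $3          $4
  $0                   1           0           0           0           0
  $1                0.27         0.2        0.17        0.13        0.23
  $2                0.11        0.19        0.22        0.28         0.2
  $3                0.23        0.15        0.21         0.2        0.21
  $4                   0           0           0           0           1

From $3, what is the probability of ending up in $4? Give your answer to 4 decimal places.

Let h(s) be the probability of absorption at $4 starting from transient state s. Then h($4) = 1 and h($0) = 0. By first-step analysis:
h($1) = 0.27·0 + 0.2·h($1) + 0.17·h($2) + 0.13·h($3) + 0.23·1
h($2) = 0.11·0 + 0.19·h($1) + 0.22·h($2) + 0.28·h($3) + 0.2·1
h($3) = 0.23·0 + 0.15·h($1) + 0.21·h($2) + 0.2·h($3) + 0.21·1
Solving: h($1) = 0.4863, h($2) = 0.5541, h($3) = 0.4991.
Starting from $3, the probability is 0.4991.

0.4991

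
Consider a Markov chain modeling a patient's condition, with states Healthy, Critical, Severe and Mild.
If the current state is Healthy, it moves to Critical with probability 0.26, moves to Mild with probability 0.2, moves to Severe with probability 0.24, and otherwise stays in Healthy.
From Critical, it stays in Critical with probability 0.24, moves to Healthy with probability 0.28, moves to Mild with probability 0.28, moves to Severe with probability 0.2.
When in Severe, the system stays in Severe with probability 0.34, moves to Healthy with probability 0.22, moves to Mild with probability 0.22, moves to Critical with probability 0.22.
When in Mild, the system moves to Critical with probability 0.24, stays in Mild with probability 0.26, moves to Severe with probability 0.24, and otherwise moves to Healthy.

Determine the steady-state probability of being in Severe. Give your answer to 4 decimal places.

Let the stationary distribution be π with π = πP and π_1 + π_2 + π_3 + π_4 = 1.
π_1 = 0.3·π_1 + 0.28·π_2 + 0.22·π_3 + 0.26·π_4
π_2 = 0.26·π_1 + 0.24·π_2 + 0.22·π_3 + 0.24·π_4
π_3 = 0.24·π_1 + 0.2·π_2 + 0.34·π_3 + 0.24·π_4
Solving with the normalization constraint gives π = (0.2652, 0.2402, 0.2560, 0.2387).
So the stationary probability of Severe is 0.2560.

0.2560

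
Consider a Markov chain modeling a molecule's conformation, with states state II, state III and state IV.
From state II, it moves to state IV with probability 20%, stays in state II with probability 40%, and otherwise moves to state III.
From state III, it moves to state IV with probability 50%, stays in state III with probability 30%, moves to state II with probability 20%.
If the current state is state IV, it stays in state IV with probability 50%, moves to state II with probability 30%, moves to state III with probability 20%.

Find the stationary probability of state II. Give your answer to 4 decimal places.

Let the stationary distribution be π with π = πP and π_1 + π_2 + π_3 = 1.
π_1 = 0.4·π_1 + 0.2·π_2 + 0.3·π_3
π_2 = 0.4·π_1 + 0.3·π_2 + 0.2·π_3
Solving with the normalization constraint gives π = (0.3012, 0.2892, 0.4096).
So the stationary probability of state II is 0.3012.

0.3012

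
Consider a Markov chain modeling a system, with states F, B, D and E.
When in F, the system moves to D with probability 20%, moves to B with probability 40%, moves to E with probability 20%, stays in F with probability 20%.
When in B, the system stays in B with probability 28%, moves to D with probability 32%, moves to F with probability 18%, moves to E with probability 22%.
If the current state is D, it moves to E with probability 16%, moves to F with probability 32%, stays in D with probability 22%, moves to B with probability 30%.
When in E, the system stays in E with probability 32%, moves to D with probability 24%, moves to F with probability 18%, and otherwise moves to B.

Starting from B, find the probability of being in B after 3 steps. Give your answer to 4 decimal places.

Propagate the distribution vector 3 steps from B.
After 0 steps: (0.0000, 1.0000, 0.0000, 0.0000)
After 1 step: (0.1800, 0.2800, 0.3200, 0.2200)
After 2 steps: (0.2284, 0.3036, 0.2488, 0.2192)
After 3 steps: (0.2194, 0.3080, 0.2502, 0.2224)
P(in B after 3 steps) = 0.3080

0.3080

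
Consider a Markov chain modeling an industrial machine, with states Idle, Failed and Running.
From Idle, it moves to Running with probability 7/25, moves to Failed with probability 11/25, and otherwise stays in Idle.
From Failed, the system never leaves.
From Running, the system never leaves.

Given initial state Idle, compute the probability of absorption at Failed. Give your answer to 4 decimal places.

Let h(s) be the probability of absorption at Failed starting from transient state s. Then h(Failed) = 1 and h(Running) = 0. By first-step analysis:
h(Idle) = 0.28·h(Idle) + 0.44·1 + 0.28·0
Solving: h(Idle) = 0.6111.
Starting from Idle, the probability is 0.6111.

0.6111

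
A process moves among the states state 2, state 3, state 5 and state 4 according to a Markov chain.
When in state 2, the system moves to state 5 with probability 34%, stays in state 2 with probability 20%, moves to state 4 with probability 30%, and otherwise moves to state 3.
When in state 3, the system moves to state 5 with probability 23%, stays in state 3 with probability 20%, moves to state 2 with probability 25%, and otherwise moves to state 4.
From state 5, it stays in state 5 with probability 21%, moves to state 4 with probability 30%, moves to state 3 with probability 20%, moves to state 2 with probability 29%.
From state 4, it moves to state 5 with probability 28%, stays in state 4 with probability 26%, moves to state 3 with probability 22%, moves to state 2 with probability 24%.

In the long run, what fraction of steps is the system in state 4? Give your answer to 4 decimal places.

Let the stationary distribution be π with π = πP and π_1 + π_2 + π_3 + π_4 = 1.
π_1 = 0.2·π_1 + 0.25·π_2 + 0.29·π_3 + 0.24·π_4
π_2 = 0.16·π_1 + 0.2·π_2 + 0.2·π_3 + 0.22·π_4
π_3 = 0.34·π_1 + 0.23·π_2 + 0.21·π_3 + 0.28·π_4
Solving with the normalization constraint gives π = (0.2455, 0.1960, 0.2663, 0.2922).
So the stationary probability of state 4 is 0.2922.

0.2922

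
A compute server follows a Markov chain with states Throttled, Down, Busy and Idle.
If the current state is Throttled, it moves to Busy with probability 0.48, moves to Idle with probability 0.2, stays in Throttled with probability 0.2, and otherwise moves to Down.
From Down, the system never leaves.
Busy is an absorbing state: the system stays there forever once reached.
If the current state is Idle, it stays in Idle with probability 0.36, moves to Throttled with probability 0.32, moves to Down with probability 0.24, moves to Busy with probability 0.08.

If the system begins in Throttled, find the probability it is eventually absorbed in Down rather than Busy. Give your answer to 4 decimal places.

0.2786

Let h(s) be the probability of absorption at Down starting from transient state s. Then h(Down) = 1 and h(Busy) = 0. By first-step analysis:
h(Throttled) = 0.2·h(Throttled) + 0.12·1 + 0.48·0 + 0.2·h(Idle)
h(Idle) = 0.32·h(Throttled) + 0.24·1 + 0.08·0 + 0.36·h(Idle)
Solving: h(Throttled) = 0.2786, h(Idle) = 0.5143.
Starting from Throttled, the probability is 0.2786.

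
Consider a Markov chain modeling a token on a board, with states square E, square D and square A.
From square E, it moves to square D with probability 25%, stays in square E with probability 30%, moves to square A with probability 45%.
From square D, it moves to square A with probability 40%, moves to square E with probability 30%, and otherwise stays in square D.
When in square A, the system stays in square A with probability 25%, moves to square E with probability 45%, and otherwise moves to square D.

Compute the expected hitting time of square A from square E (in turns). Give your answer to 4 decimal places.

2.2892

Let t(s) be the expected number of turns to first reach square A from state s, with t(square A) = 0. Conditioning on the first turn:
t(square E) = 1 + 0.3·t(square E) + 0.25·t(square D)
t(square D) = 1 + 0.3·t(square E) + 0.3·t(square D)
Solving: t(square E) = 2.2892, t(square D) = 2.4096.
Expected turns from square E to square A: 2.2892.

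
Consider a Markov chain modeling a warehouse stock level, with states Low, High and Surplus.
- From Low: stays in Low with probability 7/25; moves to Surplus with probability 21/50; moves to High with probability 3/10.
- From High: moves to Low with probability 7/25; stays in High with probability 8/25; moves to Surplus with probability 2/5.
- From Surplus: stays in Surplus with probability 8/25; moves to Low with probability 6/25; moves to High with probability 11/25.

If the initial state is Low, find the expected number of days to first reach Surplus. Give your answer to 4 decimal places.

2.4162

Let t(s) be the expected number of days to first reach Surplus from state s, with t(Surplus) = 0. Conditioning on the first day:
t(Low) = 1 + 0.28·t(Low) + 0.3·t(High)
t(High) = 1 + 0.28·t(Low) + 0.32·t(High)
Solving: t(Low) = 2.4162, t(High) = 2.4655.
Expected days from Low to Surplus: 2.4162.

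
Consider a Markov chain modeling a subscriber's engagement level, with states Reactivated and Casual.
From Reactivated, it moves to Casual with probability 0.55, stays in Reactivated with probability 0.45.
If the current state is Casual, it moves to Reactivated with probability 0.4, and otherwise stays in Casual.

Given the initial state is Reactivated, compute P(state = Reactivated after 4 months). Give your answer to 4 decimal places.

0.4211

Propagate the distribution vector 4 months from Reactivated.
After 0 months: (1.0000, 0.0000)
After 1 month: (0.4500, 0.5500)
After 2 months: (0.4225, 0.5775)
After 3 months: (0.4211, 0.5789)
After 4 months: (0.4211, 0.5789)
P(in Reactivated after 4 months) = 0.4211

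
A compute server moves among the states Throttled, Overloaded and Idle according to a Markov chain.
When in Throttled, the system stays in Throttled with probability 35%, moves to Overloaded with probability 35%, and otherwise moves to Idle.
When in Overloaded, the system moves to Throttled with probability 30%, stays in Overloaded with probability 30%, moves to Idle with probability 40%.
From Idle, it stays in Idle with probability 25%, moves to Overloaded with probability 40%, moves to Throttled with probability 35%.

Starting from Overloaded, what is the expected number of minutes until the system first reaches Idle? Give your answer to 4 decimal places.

2.7143

Let t(s) be the expected number of minutes to first reach Idle from state s, with t(Idle) = 0. Conditioning on the first minute:
t(Throttled) = 1 + 0.35·t(Throttled) + 0.35·t(Overloaded)
t(Overloaded) = 1 + 0.3·t(Throttled) + 0.3·t(Overloaded)
Solving: t(Throttled) = 3.0000, t(Overloaded) = 2.7143.
Expected minutes from Overloaded to Idle: 2.7143.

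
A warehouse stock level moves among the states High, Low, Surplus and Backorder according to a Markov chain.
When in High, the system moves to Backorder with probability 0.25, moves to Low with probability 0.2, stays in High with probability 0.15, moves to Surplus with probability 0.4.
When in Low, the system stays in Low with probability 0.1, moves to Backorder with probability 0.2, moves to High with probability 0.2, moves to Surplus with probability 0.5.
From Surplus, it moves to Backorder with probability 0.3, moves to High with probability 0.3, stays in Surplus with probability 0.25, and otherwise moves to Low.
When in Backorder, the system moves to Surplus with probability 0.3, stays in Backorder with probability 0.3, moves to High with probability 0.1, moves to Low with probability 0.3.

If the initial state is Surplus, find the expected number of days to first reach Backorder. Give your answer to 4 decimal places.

Let t(s) be the expected number of days to first reach Backorder from state s, with t(Backorder) = 0. Conditioning on the first day:
t(High) = 1 + 0.15·t(High) + 0.2·t(Low) + 0.4·t(Surplus)
t(Low) = 1 + 0.2·t(High) + 0.1·t(Low) + 0.5·t(Surplus)
t(Surplus) = 1 + 0.3·t(High) + 0.15·t(Low) + 0.25·t(Surplus)
Solving: t(High) = 3.8485, t(Low) = 4.0076, t(Surplus) = 3.6742.
Expected days from Surplus to Backorder: 3.6742.

3.6742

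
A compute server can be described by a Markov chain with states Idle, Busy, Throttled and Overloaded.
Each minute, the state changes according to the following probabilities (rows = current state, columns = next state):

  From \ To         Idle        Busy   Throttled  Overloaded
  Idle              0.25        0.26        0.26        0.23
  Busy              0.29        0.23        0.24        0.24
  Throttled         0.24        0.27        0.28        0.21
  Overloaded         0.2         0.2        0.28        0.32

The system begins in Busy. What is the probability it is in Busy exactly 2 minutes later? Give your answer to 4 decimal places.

0.2411

Propagate the distribution vector 2 minutes from Busy.
After 0 minutes: (0.0000, 1.0000, 0.0000, 0.0000)
After 1 minute: (0.2900, 0.2300, 0.2400, 0.2400)
After 2 minutes: (0.2448, 0.2411, 0.2650, 0.2491)
P(in Busy after 2 minutes) = 0.2411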